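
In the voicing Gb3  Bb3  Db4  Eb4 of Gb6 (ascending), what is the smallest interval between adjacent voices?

major 2nd

Adjacent intervals: Gb3→Bb3 = major third; Bb3→Db4 = minor third; Db4→Eb4 = major second.
The smallest is Db4 to Eb4, a major second (2 semitones).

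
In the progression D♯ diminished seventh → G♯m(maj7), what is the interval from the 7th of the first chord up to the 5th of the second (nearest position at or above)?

The 7th of D♯ diminished seventh is C; the 5th of G♯m(maj7) is D♯.
C up to D♯ is 3 semitones, a half step wider than a major second, so the interval is augmented.

augmented second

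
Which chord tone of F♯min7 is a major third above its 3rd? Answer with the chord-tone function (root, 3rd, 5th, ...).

5th

F♯m7 (F♯ minor seventh) is spelled F♯, A, C♯, E.
The 3rd is A. A major third above A is C♯.
C♯ is the chord's 5th.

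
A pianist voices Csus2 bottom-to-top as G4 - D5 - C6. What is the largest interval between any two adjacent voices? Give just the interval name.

Adjacent intervals: G4→D5 = perfect fifth; D5→C6 = minor seventh.
The largest is D5 to C6, a minor seventh (10 semitones).

m7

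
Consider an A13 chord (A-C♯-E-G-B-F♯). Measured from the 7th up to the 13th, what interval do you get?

7th = G; 13th = F♯.
Counting 7 letters and 11 half steps from G gives a major seventh.

major seventh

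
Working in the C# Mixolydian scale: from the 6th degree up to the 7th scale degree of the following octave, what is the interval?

C# mixolydian: C# D# E# F# G# A# B.
That puts A# below B.
A# up to B is 13 semitones, a half step narrower than a major ninth, so the interval is minor.

minor ninth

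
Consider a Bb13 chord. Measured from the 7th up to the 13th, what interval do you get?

major 7th

Bb13 (Bb dominant thirteenth): Bb–D–F–Ab–C–G.
The 7th is Ab and the 13th is G.
Ab up to G spans 7 letter names and 11 semitones — a major seventh.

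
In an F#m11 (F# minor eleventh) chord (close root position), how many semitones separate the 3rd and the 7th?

F#m11 (F# minor eleventh) is spelled F#–A–C#–E–G#–B.
A to E is a perfect fifth: 7 semitones.

7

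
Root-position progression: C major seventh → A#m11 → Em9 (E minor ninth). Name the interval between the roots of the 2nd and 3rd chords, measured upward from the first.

diminished fifth

The roots are A# and E.
From A# to E: 6 semitones over a fifth = diminished.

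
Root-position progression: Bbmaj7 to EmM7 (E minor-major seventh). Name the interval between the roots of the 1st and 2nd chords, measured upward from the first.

augmented fourth

The roots are Bb and E.
4 letter names make it a fourth; at 6 semitones (a half step wider than perfect) the quality is augmented.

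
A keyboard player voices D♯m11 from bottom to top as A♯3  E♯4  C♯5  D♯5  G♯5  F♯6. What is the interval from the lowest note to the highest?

minor 20th

The outer voices are A♯3 and F♯6.
From A♯ to F♯: 32 semitones over a 20th = minor.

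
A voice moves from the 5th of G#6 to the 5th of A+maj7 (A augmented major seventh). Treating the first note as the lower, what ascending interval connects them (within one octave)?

G#6 has D# as its 5th, and A+maj7 (A augmented major seventh) has E# as its 5th.
D# up to E# spans 2 letter names and 2 semitones — a major second.

major second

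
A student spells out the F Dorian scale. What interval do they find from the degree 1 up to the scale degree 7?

m7

Spelling the F Dorian scale: F G Ab Bb C D Eb.
So we need the interval from F up to Eb.
7 letter names make it a seventh; at 10 semitones (a half step narrower than major) the quality is minor.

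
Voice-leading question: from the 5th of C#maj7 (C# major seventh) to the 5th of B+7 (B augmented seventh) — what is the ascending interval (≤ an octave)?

major 7th

C#maj7 (C# major seventh) has G# as its 5th, and B+7 (B augmented seventh) has F## as its 5th.
From G# to F## is 11 semitones, exactly the major seventh.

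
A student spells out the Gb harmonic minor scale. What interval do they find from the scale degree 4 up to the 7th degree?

augmented fourth

Gb harmonic minor: Gb Ab Bbb Cb Db Ebb F.
Scale degree 4 = Cb; 7th degree = F.
4 letter names make it a fourth; at 6 semitones (a half step wider than perfect) the quality is augmented.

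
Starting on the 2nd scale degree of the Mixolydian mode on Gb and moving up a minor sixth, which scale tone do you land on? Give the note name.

Fb

The scale is Gb Ab Bb Cb Db Eb Fb.
The 2nd scale degree is Ab; a minor sixth above that is Fb — scale degree 7.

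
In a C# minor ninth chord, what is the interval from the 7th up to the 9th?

C# minor ninth: C#, E, G#, B, D#.
The 7th is B and the 9th is D#.
From B to D# is 4 semitones, exactly the major third.

major 3rd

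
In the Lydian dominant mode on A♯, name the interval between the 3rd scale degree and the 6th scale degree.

perfect fourth

A♯ lydian dominant: A♯ B♯ C𝄪 D𝄪 E♯ F𝄪 G♯.
3rd scale degree = C𝄪; degree 6 = F𝄪.
From C𝄪 to F𝄪 is 5 semitones, exactly the perfect fourth.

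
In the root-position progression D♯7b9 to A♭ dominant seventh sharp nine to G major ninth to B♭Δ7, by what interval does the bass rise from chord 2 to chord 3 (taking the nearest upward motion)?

major seventh

The roots are A♭ and G.
From A♭ to G is 11 semitones, exactly the major seventh.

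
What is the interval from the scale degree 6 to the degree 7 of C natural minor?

major second

The scale runs C D E♭ F G A♭ B♭.
That puts A♭ below B♭.
Counting 2 letters and 2 half steps from A♭ gives a major second.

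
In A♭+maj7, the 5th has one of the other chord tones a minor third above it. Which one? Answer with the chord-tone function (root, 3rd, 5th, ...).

Spelling the chord: A♭–C–E–G.
The 5th is E. A minor third above E is G.
G is the chord's 7th.

7th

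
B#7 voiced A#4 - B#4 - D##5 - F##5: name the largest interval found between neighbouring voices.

major third

Adjacent intervals: A#4→B#4 = major second; B#4→D##5 = major third; D##5→F##5 = minor third.
The largest is B#4 to D##5, a major third (4 semitones).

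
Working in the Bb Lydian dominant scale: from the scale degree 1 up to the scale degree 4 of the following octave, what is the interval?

The scale runs Bb C D E F G Ab.
So we need the interval from Bb up to E.
11 letter names make it an eleventh; at 18 semitones (a half step wider than perfect) the quality is augmented.

augmented eleventh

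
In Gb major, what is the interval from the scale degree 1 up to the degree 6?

Spelling Gb major: Gb Ab Bb Cb Db Eb F.
Scale degree 1 = Gb; 6th degree = Eb.
From Gb to Eb is 9 semitones, exactly the major sixth.

major 6th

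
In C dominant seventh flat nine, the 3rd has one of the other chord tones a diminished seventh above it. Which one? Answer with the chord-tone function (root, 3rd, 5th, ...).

C dominant seventh flat nine is spelled C, E, G, Bb, Db.
The 3rd is E. A diminished seventh above E is Db.
Db is the chord's 9th.

9th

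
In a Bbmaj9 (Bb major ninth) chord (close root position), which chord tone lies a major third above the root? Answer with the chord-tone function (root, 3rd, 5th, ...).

Bbmaj9 (Bb major ninth) is spelled Bb, D, F, A, C.
The root is Bb. A major third above Bb is D.
D is the chord's 3rd.

3rd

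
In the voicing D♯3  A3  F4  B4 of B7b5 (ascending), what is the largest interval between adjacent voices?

Adjacent intervals: D♯3→A3 = diminished fifth; A3→F4 = minor sixth; F4→B4 = augmented fourth.
The largest is A3 to F4, a minor sixth (8 semitones).

minor sixth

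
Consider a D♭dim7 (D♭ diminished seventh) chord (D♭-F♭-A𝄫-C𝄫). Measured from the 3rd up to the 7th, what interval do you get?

So we need the interval from F♭ up to C𝄫.
F♭ up to C𝄫 is 6 semitones, a half step narrower than a perfect fifth, so the interval is diminished.

diminished 5th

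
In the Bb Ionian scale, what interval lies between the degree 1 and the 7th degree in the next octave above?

Spelling the Bb Ionian scale: Bb C D Eb F G A.
So we need the interval from Bb up to A.
Counting 14 letters and 23 half steps from Bb gives a major fourteenth.

major 14th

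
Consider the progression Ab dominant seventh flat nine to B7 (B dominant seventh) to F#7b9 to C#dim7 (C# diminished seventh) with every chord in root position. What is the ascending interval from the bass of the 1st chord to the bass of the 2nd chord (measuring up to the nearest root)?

augmented second

The roots are Ab and B.
Ab up to B is 3 semitones, a half step wider than a major second, so the interval is augmented.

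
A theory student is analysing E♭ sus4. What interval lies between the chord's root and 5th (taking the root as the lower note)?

Spelling the chord: E♭ A♭ B♭.
The root is E♭ and the 5th is B♭.
Counting 5 letters and 7 half steps from E♭ gives a perfect fifth.

perfect fifth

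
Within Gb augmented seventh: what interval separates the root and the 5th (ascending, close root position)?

A5

Gb7#5 (Gb augmented seventh): Gb Bb D Fb.
The root is Gb and the 5th is D.
From Gb to D: 8 semitones over a fifth = augmented.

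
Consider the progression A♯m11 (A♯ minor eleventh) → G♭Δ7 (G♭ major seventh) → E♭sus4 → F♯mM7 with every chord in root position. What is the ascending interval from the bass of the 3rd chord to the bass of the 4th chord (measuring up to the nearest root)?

The roots are E♭ and F♯.
E♭ up to F♯ is 3 semitones, a half step wider than a major second, so the interval is augmented.

augmented second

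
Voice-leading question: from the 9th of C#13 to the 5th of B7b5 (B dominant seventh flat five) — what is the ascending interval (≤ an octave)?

diminished third

The 9th of C#13 is D#; the 5th of B7b5 (B dominant seventh flat five) is F.
3 letter names make it a third; at 2 semitones (a whole step narrower than major) the quality is diminished.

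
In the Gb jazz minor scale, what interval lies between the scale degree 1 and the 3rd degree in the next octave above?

minor tenth

Spelling the Gb jazz minor scale: Gb Ab Bbb Cb Db Eb F.
That puts Gb below Bbb.
From Gb to Bbb: 15 semitones over a tenth = minor.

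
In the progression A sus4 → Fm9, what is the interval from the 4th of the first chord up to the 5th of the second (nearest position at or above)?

m7

A sus4 has D as its 4th, and Fm9 has C as its 5th.
D up to C is 10 semitones, a half step narrower than a major seventh, so the interval is minor.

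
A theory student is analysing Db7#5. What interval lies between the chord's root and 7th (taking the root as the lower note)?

The chord tones of Db+7 are Db–F–A–Cb.
The root is Db and the 7th is Cb.
7 letter names make it a seventh; at 10 semitones (a half step narrower than major) the quality is minor.

minor seventh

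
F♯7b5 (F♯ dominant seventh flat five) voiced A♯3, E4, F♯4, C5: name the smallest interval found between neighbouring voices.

Adjacent intervals: A♯3→E4 = diminished fifth; E4→F♯4 = major second; F♯4→C5 = diminished fifth.
The smallest is E4 to F♯4, a major second (2 semitones).

major 2nd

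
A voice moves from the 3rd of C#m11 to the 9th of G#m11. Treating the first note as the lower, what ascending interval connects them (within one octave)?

augmented fourth

The 3rd of C#m11 is E; the 9th of G#m11 is A#.
From E to A#: 6 semitones over a fourth = augmented.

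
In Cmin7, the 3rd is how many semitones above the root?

Cm7 (C minor seventh): C–Eb–G–Bb.
C to Eb is a minor third: 3 semitones.

3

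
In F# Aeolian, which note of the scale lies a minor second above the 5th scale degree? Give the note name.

The scale is F# G# A B C# D E.
The 5th scale degree is C#; a minor second above that is D — scale degree 6.

D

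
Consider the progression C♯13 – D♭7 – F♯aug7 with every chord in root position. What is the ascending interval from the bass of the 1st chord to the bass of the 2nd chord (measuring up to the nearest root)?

d2

The roots are C♯ and D♭.
2 letter names make it a second; at 0 semitones (a whole step narrower than major) the quality is diminished.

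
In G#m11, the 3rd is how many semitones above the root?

The chord tones of G# minor eleventh are G#–B–D#–F#–A#–C#.
G# to B is a minor third: 3 semitones.

3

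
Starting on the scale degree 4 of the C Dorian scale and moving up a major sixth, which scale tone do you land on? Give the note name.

The scale is C D E♭ F G A B♭.
The scale degree 4 is F; a major sixth above that is D — scale degree 2.

D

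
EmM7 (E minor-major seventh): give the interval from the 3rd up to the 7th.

Spelling the chord: E-G-B-D#.
That puts G below D#.
5 letter names make it a fifth; at 8 semitones (a half step wider than perfect) the quality is augmented.

augmented fifth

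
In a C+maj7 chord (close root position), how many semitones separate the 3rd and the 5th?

C+maj7: C, E, G#, B.
E to G# is a major third: 4 semitones.

4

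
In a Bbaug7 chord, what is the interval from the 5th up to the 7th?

Bb+7 is spelled Bb–D–F#–Ab.
That puts F# below Ab.
F# up to Ab is 2 semitones, a whole step narrower than a major third, so the interval is diminished.

d3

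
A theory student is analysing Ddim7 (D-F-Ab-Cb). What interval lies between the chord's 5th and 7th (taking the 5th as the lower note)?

minor third

So we need the interval from Ab up to Cb.
Ab up to Cb is 3 semitones, a half step narrower than a major third, so the interval is minor.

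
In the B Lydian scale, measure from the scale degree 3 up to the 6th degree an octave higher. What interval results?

Spelling the B Lydian scale: B C♯ D♯ E♯ F♯ G♯ A♯.
Scale degree 3 = D♯; degree 6 (up an octave) = G♯.
D♯ up to G♯ spans 11 letter names and 17 semitones — a perfect eleventh.

perfect eleventh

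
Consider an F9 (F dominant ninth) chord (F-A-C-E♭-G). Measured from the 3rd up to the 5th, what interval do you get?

minor 3rd

That puts A below C.
From A to C: 3 semitones over a third = minor.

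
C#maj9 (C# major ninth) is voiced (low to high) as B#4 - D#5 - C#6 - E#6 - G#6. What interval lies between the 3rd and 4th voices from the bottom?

Those voices are C#6 and E#6.
From C# to E# is 4 semitones, exactly the major third.

M3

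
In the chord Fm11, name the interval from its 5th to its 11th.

F minor eleventh is spelled F Ab C Eb G Bb.
That puts C below Bb.
From C to Bb: 10 semitones over a seventh = minor.

minor 7th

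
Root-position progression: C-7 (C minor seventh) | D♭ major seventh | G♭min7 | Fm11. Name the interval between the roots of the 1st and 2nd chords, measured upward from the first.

The roots are C and D♭.
2 letter names make it a second; at 1 semitone (a half step narrower than major) the quality is minor.

minor 2nd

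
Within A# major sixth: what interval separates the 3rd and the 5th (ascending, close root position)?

The chord tones of A# major sixth are A# C## E# F##.
The 3rd is C## and the 5th is E#.
3 letter names make it a third; at 3 semitones (a half step narrower than major) the quality is minor.

minor 3rd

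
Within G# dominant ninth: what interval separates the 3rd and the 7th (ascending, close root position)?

G#9 (G# dominant ninth) is spelled G#-B#-D#-F#-A#.
So we need the interval from B# up to F#.
5 letter names make it a fifth; at 6 semitones (a half step narrower than perfect) the quality is diminished.

diminished fifth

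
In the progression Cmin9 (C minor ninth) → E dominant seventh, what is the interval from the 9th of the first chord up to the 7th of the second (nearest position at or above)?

The 9th of Cmin9 (C minor ninth) is D; the 7th of E dominant seventh is D.
D up to D spans 1 letter names and 0 semitones — a perfect unison.

P1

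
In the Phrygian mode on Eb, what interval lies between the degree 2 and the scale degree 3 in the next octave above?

Eb phrygian: Eb Fb Gb Ab Bb Cb Db.
That puts Fb below Gb.
From Fb to Gb is 14 semitones, exactly the major ninth.

major 9th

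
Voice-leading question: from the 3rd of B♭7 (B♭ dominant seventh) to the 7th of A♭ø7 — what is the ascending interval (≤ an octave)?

B♭7 (B♭ dominant seventh) has D as its 3rd, and A♭ø7 has G♭ as its 7th.
4 letter names make it a fourth; at 4 semitones (a half step narrower than perfect) the quality is diminished.

diminished fourth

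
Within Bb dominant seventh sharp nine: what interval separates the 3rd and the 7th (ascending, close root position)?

diminished fifth

Bb7#9 is spelled Bb, D, F, Ab, C#.
So we need the interval from D up to Ab.
From D to Ab: 6 semitones over a fifth = diminished.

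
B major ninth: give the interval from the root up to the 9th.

Spelling the chord: B D# F# A# C#.
Root = B; 9th = C#.
From B to C# is 14 semitones, exactly the major ninth.

major ninth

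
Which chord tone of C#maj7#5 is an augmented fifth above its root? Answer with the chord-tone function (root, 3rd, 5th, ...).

C#maj7#5: C#–E#–G##–B#.
The root is C#. An augmented fifth above C# is G##.
G## is the chord's 5th.

5th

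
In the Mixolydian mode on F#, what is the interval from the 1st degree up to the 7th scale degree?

minor seventh

The scale runs F# G# A# B C# D# E.
1st degree = F#; scale degree 7 = E.
From F# to E: 10 semitones over a seventh = minor.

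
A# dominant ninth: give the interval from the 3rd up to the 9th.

minor seventh

A#9: A#–C##–E#–G#–B#.
The 3rd is C## and the 9th is B#.
7 letter names make it a seventh; at 10 semitones (a half step narrower than major) the quality is minor.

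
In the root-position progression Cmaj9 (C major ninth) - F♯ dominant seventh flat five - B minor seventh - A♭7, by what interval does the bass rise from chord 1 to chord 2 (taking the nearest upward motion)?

The roots are C and F♯.
C up to F♯ is 6 semitones, a half step wider than a perfect fourth, so the interval is augmented.

augmented 4th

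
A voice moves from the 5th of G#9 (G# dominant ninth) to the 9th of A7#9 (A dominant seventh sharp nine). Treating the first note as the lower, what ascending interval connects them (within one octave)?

major sixth

The 5th of G#9 (G# dominant ninth) is D#; the 9th of A7#9 (A dominant seventh sharp nine) is B#.
Counting 6 letters and 9 half steps from D# gives a major sixth.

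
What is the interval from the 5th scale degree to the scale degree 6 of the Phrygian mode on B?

minor 2nd

B phrygian: B C D E F# G A.
That puts F# below G.
F# up to G is 1 semitone, a half step narrower than a major second, so the interval is minor.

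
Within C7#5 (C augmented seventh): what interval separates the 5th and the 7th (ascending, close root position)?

diminished third

C7#5 (C augmented seventh): C–E–G♯–B♭.
That puts G♯ below B♭.
From G♯ to B♭: 2 semitones over a third = diminished.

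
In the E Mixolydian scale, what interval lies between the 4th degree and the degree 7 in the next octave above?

Spelling the E Mixolydian scale: E F# G# A B C# D.
So we need the interval from A up to D.
A up to D spans 11 letter names and 17 semitones — a perfect eleventh.

perfect eleventh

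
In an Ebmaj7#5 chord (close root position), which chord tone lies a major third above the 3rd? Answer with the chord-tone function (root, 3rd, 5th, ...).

Spelling the chord: Eb G B D.
The 3rd is G. A major third above G is B.
B is the chord's 5th.

5th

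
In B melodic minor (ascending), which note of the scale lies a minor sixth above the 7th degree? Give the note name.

F#

The scale is B C# D E F# G# A#.
The 7th degree is A#; a minor sixth above that is F# — scale degree 5.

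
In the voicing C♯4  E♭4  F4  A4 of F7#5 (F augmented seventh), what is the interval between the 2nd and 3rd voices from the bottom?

Those voices are E♭4 and F4.
Counting 2 letters and 2 half steps from E♭ gives a major second.

major 2nd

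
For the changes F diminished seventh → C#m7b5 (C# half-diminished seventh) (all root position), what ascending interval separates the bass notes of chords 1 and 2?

augmented fifth

The roots are F and C#.
From F to C#: 8 semitones over a fifth = augmented.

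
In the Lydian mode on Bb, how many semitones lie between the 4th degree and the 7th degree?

5

The scale is Bb C D E F G A.
E up to A is a perfect fourth — 5 semitones.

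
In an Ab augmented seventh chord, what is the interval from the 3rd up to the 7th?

Spelling the chord: Ab, C, E, Gb.
So we need the interval from C up to Gb.
C up to Gb is 6 semitones, a half step narrower than a perfect fifth, so the interval is diminished.
That tritone between 3rd and 7th is what gives the dominant seventh its pull toward resolution.

diminished fifth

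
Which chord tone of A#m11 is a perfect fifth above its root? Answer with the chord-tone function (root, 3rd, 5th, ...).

5th

Spelling the chord: A#, C#, E#, G#, B#, D#.
The root is A#. A perfect fifth above A# is E#.
E# is the chord's 5th.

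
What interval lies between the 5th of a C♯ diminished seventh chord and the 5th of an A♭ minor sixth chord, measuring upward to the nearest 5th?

C♯ diminished seventh has G as its 5th, and A♭ minor sixth has E♭ as its 5th.
From G to E♭: 8 semitones over a sixth = minor.

minor sixth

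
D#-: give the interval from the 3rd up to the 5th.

major third

Spelling the chord: D#–F#–A#.
3rd = F#; 5th = A#.
Counting 3 letters and 4 half steps from F# gives a major third.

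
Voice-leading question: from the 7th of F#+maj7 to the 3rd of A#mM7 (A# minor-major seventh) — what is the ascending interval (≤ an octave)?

F#+maj7 has E# as its 7th, and A#mM7 (A# minor-major seventh) has C# as its 3rd.
6 letter names make it a sixth; at 8 semitones (a half step narrower than major) the quality is minor.

minor sixth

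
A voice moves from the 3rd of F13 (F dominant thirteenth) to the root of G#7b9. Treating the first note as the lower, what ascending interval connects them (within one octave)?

major seventh

F13 (F dominant thirteenth) has A as its 3rd, and G#7b9 has G# as its root.
Counting 7 letters and 11 half steps from A gives a major seventh.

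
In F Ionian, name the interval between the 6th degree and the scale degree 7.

Spelling F Ionian: F G A B♭ C D E.
6th degree = D; degree 7 = E.
From D to E is 2 semitones, exactly the major second.

major second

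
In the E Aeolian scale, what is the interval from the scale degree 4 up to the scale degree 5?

The scale runs E F# G A B C D.
That puts A below B.
A up to B spans 2 letter names and 2 semitones — a major second.

major 2nd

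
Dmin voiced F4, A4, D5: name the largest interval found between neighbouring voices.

perfect fourth

Adjacent intervals: F4→A4 = major third; A4→D5 = perfect fourth.
The largest is A4 to D5, a perfect fourth (5 semitones).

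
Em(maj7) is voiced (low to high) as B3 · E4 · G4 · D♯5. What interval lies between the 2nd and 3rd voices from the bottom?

minor third

Those voices are E4 and G4.
3 letter names make it a third; at 3 semitones (a half step narrower than major) the quality is minor.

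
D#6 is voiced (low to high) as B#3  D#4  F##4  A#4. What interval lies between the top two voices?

Those voices are F##4 and A#4.
F## up to A# is 3 semitones, a half step narrower than a major third, so the interval is minor.

minor third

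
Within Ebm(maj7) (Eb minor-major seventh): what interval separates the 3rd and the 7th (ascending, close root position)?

augmented fifth

EbmM7 (Eb minor-major seventh): Eb Gb Bb D.
The 3rd is Gb and the 7th is D.
From Gb to D: 8 semitones over a fifth = augmented.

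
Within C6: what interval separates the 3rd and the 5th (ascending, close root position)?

C6 is spelled C–E–G–A.
3rd = E; 5th = G.
3 letter names make it a third; at 3 semitones (a half step narrower than major) the quality is minor.

minor 3rd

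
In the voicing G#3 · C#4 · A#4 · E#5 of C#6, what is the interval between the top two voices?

P5

Those voices are A#4 and E#5.
From A# to E# is 7 semitones, exactly the perfect fifth.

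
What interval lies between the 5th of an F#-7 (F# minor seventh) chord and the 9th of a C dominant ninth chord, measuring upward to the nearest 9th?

minor second

The 5th of F#-7 (F# minor seventh) is C#; the 9th of C dominant ninth is D.
2 letter names make it a second; at 1 semitone (a half step narrower than major) the quality is minor.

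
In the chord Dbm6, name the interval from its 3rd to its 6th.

A4

Spelling the chord: Db Fb Ab Bb.
So we need the interval from Fb up to Bb.
Fb up to Bb is 6 semitones, a half step wider than a perfect fourth, so the interval is augmented.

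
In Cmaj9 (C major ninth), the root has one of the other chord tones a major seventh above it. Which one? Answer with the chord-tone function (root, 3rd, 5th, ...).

Cmaj9: C–E–G–B–D.
The root is C. A major seventh above C is B.
B is the chord's 7th.

7th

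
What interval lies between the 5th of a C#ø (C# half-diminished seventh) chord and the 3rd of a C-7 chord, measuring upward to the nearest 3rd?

The 5th of C#ø (C# half-diminished seventh) is G; the 3rd of C-7 is Eb.
6 letter names make it a sixth; at 8 semitones (a half step narrower than major) the quality is minor.

m6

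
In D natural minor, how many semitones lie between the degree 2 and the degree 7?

The scale is D E F G A Bb C.
E up to C is a minor sixth — 8 semitones.

8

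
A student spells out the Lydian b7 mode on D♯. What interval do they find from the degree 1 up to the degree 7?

D♯ lydian dominant: D♯ E♯ F𝄪 G𝄪 A♯ B♯ C♯.
The degree 1 is D♯ and the 7th degree is C♯.
From D♯ to C♯: 10 semitones over a seventh = minor.

minor seventh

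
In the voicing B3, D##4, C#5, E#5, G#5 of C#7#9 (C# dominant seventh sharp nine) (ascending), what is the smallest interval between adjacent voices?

Adjacent intervals: B3→D##4 = augmented third; D##4→C#5 = diminished seventh; C#5→E#5 = major third; E#5→G#5 = minor third.
The smallest is E#5 to G#5, a minor third (3 semitones).

minor third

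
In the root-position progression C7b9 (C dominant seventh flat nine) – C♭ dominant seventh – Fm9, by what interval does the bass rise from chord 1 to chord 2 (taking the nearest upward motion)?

diminished octave

The roots are C and C♭.
From C to C♭: 11 semitones over an octave = diminished.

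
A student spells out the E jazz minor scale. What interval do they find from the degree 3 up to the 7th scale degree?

The scale runs E F♯ G A B C♯ D♯.
The degree 3 is G and the 7th scale degree is D♯.
From G to D♯: 8 semitones over a fifth = augmented.

augmented 5th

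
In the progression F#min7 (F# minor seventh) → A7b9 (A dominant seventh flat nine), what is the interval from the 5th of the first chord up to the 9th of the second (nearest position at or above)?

The 5th of F#min7 (F# minor seventh) is C#; the 9th of A7b9 (A dominant seventh flat nine) is Bb.
C# up to Bb is 9 semitones, a whole step narrower than a major seventh, so the interval is diminished.

d7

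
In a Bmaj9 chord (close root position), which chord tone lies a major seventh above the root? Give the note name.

A#

The chord tones of Bmaj9 (B major ninth) are B D♯ F♯ A♯ C♯.
The root is B. A major seventh above B is A♯.
A♯ is the chord's 7th.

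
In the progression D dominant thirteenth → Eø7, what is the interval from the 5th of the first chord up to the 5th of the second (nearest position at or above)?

minor 2nd

The 5th of D dominant thirteenth is A; the 5th of Eø7 is Bb.
A up to Bb is 1 semitone, a half step narrower than a major second, so the interval is minor.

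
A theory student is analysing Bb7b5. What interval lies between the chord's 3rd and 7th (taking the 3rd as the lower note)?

d5

The chord tones of Bb7b5 (Bb dominant seventh flat five) are Bb D Fb Ab.
The 3rd is D and the 7th is Ab.
From D to Ab: 6 semitones over a fifth = diminished.
This 3–7 tritone is the characteristic tension at the heart of the dominant sound.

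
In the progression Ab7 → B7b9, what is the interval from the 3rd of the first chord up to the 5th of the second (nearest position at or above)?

augmented fourth

Ab7 has C as its 3rd, and B7b9 has F# as its 5th.
From C to F#: 6 semitones over a fourth = augmented.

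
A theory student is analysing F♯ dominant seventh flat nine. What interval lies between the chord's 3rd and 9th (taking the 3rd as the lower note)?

diminished seventh

Spelling the chord: F♯–A♯–C♯–E–G.
That puts A♯ below G.
A♯ up to G is 9 semitones, a whole step narrower than a major seventh, so the interval is diminished.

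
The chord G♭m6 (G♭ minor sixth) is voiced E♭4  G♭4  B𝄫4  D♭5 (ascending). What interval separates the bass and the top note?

The outer voices are E♭4 and D♭5.
From E♭ to D♭: 10 semitones over a seventh = minor.

m7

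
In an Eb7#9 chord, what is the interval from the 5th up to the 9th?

Spelling the chord: Eb, G, Bb, Db, F#.
5th = Bb; 9th = F#.
Bb up to F# is 8 semitones, a half step wider than a perfect fifth, so the interval is augmented.

augmented fifth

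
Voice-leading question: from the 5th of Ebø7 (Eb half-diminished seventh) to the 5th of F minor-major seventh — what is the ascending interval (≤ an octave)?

Ebø7 (Eb half-diminished seventh) has Bbb as its 5th, and F minor-major seventh has C as its 5th.
Bbb up to C is 3 semitones, a half step wider than a major second, so the interval is augmented.

augmented second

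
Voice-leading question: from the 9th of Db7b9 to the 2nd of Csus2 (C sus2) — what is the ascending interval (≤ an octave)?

The 9th of Db7b9 is Ebb; the 2nd of Csus2 (C sus2) is D.
7 letter names make it a seventh; at 12 semitones (a half step wider than major) the quality is augmented.

augmented seventh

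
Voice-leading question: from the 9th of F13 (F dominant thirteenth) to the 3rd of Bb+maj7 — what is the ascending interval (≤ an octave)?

The 9th of F13 (F dominant thirteenth) is G; the 3rd of Bb+maj7 is D.
G up to D spans 5 letter names and 7 semitones — a perfect fifth.

perfect fifth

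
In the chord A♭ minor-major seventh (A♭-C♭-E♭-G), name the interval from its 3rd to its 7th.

3rd = C♭; 7th = G.
From C♭ to G: 8 semitones over a fifth = augmented.

augmented fifth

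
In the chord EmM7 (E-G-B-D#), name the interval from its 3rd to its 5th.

That puts G below B.
G up to B spans 3 letter names and 4 semitones — a major third.

major third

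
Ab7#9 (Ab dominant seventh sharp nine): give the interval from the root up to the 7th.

minor seventh

Ab7#9: Ab, C, Eb, Gb, B.
So we need the interval from Ab up to Gb.
7 letter names make it a seventh; at 10 semitones (a half step narrower than major) the quality is minor.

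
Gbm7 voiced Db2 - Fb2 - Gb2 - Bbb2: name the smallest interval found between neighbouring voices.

Adjacent intervals: Db2→Fb2 = minor third; Fb2→Gb2 = major second; Gb2→Bbb2 = minor third.
The smallest is Fb2 to Gb2, a major second (2 semitones).

major second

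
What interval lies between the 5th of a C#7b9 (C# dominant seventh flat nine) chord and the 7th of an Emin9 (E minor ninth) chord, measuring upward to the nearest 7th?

diminished fifth

The 5th of C#7b9 (C# dominant seventh flat nine) is G#; the 7th of Emin9 (E minor ninth) is D.
G# up to D is 6 semitones, a half step narrower than a perfect fifth, so the interval is diminished.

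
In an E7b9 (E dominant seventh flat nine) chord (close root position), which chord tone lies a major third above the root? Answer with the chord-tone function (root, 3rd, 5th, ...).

3rd

E7b9 (E dominant seventh flat nine): E G# B D F.
The root is E. A major third above E is G#.
G# is the chord's 3rd.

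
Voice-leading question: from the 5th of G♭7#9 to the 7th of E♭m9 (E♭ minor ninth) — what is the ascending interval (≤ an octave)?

P1

G♭7#9 has D♭ as its 5th, and E♭m9 (E♭ minor ninth) has D♭ as its 7th.
From D♭ to D♭ is 0 semitones, exactly the perfect unison.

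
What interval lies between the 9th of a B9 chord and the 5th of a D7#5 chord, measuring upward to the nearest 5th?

M6

B9 has C♯ as its 9th, and D7#5 has A♯ as its 5th.
Counting 6 letters and 9 half steps from C♯ gives a major sixth.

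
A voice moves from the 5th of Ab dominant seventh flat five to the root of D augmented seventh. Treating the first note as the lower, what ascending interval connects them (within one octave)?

augmented seventh

The 5th of Ab dominant seventh flat five is Ebb; the root of D augmented seventh is D.
Ebb up to D is 12 semitones, a half step wider than a major seventh, so the interval is augmented.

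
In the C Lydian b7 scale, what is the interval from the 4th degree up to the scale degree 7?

Spelling the C Lydian b7 scale: C D E F# G A Bb.
The 4th degree is F# and the 7th scale degree is Bb.
From F# to Bb: 4 semitones over a fourth = diminished.

d4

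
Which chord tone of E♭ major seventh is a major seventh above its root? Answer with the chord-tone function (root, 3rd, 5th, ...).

7th

The chord tones of E♭maj7 are E♭ G B♭ D.
The root is E♭. A major seventh above E♭ is D.
D is the chord's 7th.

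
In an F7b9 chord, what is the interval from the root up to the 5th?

F7b9 (F dominant seventh flat nine): F–A–C–E♭–G♭.
That puts F below C.
Counting 5 letters and 7 half steps from F gives a perfect fifth.

perfect fifth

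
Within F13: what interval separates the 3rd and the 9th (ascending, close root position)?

F13: F–A–C–Eb–G–D.
The 3rd is A and the 9th is G.
A up to G is 10 semitones, a half step narrower than a major seventh, so the interval is minor.

minor 7th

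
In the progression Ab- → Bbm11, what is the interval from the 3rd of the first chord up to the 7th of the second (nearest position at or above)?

major sixth

Ab- has Cb as its 3rd, and Bbm11 has Ab as its 7th.
Cb up to Ab spans 6 letter names and 9 semitones — a major sixth.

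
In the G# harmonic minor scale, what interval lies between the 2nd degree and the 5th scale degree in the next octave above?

G# harmonic minor: G# A# B C# D# E F##.
That puts A# below D#.
A# up to D# spans 11 letter names and 17 semitones — a perfect eleventh.

perfect eleventh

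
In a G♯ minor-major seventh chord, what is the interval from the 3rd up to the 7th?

Spelling the chord: G♯, B, D♯, F𝄪.
The 3rd is B and the 7th is F𝄪.
5 letter names make it a fifth; at 8 semitones (a half step wider than perfect) the quality is augmented.

augmented fifth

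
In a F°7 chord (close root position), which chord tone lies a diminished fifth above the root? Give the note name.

Fdim7 is spelled F Ab Cb Ebb.
The root is F. A diminished fifth above F is Cb.
Cb is the chord's 5th.

Cb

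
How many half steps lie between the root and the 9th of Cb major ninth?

14

Spelling the chord: Cb Eb Gb Bb Db.
Cb to Db is a major ninth: 14 semitones.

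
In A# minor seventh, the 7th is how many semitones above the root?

The chord tones of A#-7 are A#-C#-E#-G#.
A# to G# is a minor seventh: 10 semitones.

10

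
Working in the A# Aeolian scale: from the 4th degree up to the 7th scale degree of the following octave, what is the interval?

A# natural minor: A# B# C# D# E# F# G#.
So we need the interval from D# up to G#.
Counting 11 letters and 17 half steps from D# gives a perfect eleventh.

P11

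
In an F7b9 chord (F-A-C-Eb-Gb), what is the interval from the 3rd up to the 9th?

The 3rd is A and the 9th is Gb.
From A to Gb: 9 semitones over a seventh = diminished.

diminished seventh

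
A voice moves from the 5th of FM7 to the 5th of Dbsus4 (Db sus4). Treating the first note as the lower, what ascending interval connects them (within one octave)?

FM7 has C as its 5th, and Dbsus4 (Db sus4) has Ab as its 5th.
6 letter names make it a sixth; at 8 semitones (a half step narrower than major) the quality is minor.

minor sixth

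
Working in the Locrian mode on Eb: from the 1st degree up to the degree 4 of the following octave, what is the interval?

perfect eleventh

Spelling the Locrian mode on Eb: Eb Fb Gb Ab Bbb Cb Db.
The 1st degree is Eb and the degree 4 (up an octave) is Ab.
From Eb to Ab is 17 semitones, exactly the perfect eleventh.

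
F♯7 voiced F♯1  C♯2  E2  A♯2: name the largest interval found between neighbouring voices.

P5

Adjacent intervals: F♯1→C♯2 = perfect fifth; C♯2→E2 = minor third; E2→A♯2 = augmented fourth.
The largest is F♯1 to C♯2, a perfect fifth (7 semitones).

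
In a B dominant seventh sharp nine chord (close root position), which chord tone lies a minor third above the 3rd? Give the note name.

F#

The chord tones of B7#9 are B, D♯, F♯, A, C𝄪.
The 3rd is D♯. A minor third above D♯ is F♯.
F♯ is the chord's 5th.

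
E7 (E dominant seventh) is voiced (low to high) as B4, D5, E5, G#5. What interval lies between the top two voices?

Those voices are E5 and G#5.
E up to G# spans 3 letter names and 4 semitones — a major third.

major third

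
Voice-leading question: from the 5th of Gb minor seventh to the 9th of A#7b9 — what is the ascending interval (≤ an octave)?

augmented sixth

The 5th of Gb minor seventh is Db; the 9th of A#7b9 is B.
From Db to B: 10 semitones over a sixth = augmented.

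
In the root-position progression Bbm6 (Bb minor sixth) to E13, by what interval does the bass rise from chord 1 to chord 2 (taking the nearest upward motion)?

The roots are Bb and E.
4 letter names make it a fourth; at 6 semitones (a half step wider than perfect) the quality is augmented.

augmented fourth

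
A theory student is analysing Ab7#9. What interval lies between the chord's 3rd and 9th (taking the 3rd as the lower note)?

major seventh

Ab7#9 is spelled Ab–C–Eb–Gb–B.
3rd = C; 9th = B.
C up to B spans 7 letter names and 11 semitones — a major seventh.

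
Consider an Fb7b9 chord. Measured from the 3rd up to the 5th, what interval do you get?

minor third

Fb7b9 (Fb dominant seventh flat nine) is spelled Fb–Ab–Cb–Ebb–Gbb.
The 3rd is Ab and the 5th is Cb.
3 letter names make it a third; at 3 semitones (a half step narrower than major) the quality is minor.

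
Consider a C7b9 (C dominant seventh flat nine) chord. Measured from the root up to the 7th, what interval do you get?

The chord tones of C7b9 (C dominant seventh flat nine) are C-E-G-B♭-D♭.
Root = C; 7th = B♭.
C up to B♭ is 10 semitones, a half step narrower than a major seventh, so the interval is minor.

minor 7th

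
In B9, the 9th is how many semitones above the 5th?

The chord tones of B9 are B-D#-F#-A-C#.
F# to C# is a perfect fifth: 7 semitones.

7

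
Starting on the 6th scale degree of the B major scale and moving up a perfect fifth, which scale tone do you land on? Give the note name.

The scale is B C# D# E F# G# A#.
The 6th scale degree is G#; a perfect fifth above that is D# — scale degree 3.

D#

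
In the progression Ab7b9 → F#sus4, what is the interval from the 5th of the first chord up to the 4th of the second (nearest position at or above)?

The 5th of Ab7b9 is Eb; the 4th of F#sus4 is B.
5 letter names make it a fifth; at 8 semitones (a half step wider than perfect) the quality is augmented.

augmented 5th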